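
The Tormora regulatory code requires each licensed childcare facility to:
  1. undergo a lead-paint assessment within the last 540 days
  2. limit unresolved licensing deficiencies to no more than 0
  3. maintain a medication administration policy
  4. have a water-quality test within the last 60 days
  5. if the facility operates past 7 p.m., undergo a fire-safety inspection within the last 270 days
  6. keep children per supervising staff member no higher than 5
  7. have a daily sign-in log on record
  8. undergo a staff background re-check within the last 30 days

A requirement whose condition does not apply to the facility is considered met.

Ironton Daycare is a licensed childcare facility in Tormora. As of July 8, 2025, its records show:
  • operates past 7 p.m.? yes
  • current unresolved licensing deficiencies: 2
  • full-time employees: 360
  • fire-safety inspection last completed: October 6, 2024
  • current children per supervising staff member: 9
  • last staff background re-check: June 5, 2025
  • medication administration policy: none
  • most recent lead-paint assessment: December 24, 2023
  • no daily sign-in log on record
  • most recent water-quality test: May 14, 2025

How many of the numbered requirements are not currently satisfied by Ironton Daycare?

7

1. lead-paint assessment 562 days ago vs limit 540 → not met
2. unresolved licensing deficiencies 2 > 0 → not met
3. medication administration policy absent → not met
4. water-quality test 55 days ago vs limit 60 → met
5. condition 'operates past 7 p.m.' holds; fire-safety inspection 275 days ago vs limit 270 → not met
6. children per supervising staff member 9 > 5 → not met
7. daily sign-in log absent → not met
8. staff background re-check 33 days ago vs limit 30 → not met
Not met: 7 of 8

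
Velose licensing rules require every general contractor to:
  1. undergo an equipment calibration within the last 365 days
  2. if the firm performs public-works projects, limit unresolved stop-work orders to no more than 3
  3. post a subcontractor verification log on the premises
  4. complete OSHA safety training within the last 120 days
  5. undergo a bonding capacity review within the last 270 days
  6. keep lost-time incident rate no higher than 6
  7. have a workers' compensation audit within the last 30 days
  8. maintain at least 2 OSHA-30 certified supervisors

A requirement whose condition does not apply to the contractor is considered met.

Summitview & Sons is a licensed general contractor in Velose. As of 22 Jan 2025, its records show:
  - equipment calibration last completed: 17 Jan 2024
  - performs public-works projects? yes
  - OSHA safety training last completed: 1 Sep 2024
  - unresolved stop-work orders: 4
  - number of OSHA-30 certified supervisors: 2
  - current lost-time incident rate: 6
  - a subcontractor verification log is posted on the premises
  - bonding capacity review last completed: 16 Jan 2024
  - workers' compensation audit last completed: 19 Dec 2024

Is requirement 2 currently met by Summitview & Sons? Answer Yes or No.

2. condition 'performs public-works projects' holds; unresolved stop-work orders 4 > 3 → not met

No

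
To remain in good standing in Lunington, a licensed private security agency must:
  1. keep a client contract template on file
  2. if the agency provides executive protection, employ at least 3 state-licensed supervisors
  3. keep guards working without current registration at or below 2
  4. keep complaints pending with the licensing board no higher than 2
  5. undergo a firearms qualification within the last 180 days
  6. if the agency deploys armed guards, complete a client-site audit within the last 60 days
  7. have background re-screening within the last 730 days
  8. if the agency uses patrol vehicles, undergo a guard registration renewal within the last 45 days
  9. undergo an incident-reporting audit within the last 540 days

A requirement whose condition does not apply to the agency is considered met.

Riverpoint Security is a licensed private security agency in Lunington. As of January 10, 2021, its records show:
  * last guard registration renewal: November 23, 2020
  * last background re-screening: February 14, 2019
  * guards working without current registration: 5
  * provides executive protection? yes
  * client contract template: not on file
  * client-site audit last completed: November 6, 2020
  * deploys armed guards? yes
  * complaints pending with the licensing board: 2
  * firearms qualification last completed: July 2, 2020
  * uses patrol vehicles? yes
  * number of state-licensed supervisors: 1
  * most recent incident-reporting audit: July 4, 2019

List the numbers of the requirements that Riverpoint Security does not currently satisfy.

1. client contract template absent → not met
2. condition 'provides executive protection' holds; state-licensed supervisors 1 < 3 → not met
3. guards working without current registration 5 > 2 → not met
4. complaints pending with the licensing board 2 ≤ 2 → met
5. firearms qualification 192 days ago vs limit 180 → not met
6. condition 'deploys armed guards' holds; client-site audit 65 days ago vs limit 60 → not met
7. background re-screening 696 days ago vs limit 730 → met
8. condition 'uses patrol vehicles' holds; guard registration renewal 48 days ago vs limit 45 → not met
9. incident-reporting audit 556 days ago vs limit 540 → not met
Not met: 1, 2, 3, 5, 6, 8, 9

1, 2, 3, 5, 6, 8, 9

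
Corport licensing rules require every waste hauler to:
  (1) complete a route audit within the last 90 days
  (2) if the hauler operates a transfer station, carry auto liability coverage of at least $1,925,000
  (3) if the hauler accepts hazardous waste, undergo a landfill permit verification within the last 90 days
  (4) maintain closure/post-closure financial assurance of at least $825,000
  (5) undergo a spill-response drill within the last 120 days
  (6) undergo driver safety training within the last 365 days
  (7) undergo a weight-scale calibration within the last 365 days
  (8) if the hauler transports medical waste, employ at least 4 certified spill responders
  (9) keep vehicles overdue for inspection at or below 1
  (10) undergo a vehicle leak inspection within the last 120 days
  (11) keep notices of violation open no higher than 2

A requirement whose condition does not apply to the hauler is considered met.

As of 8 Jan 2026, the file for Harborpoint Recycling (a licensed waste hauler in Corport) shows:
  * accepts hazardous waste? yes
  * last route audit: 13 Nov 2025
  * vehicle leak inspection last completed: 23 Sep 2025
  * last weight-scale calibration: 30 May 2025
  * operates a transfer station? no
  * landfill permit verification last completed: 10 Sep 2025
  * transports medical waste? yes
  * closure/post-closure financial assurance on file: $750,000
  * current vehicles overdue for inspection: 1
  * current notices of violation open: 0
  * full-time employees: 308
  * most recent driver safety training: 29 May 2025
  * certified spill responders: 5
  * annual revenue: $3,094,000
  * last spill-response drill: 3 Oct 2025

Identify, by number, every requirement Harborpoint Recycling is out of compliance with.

3, 4

1. route audit 56 days ago vs limit 90 → met
2. condition 'operates a transfer station' does not hold → requirement n/a → met
3. condition 'accepts hazardous waste' holds; landfill permit verification 120 days ago vs limit 90 → not met
4. closure/post-closure financial assurance $750,000 < $825,000 → not met
5. spill-response drill 97 days ago vs limit 120 → met
6. driver safety training 224 days ago vs limit 365 → met
7. weight-scale calibration 223 days ago vs limit 365 → met
8. condition 'transports medical waste' holds; certified spill responders 5 ≥ 4 → met
9. vehicles overdue for inspection 1 ≤ 1 → met
10. vehicle leak inspection 107 days ago vs limit 120 → met
11. notices of violation open 0 ≤ 2 → met
Not met: 3, 4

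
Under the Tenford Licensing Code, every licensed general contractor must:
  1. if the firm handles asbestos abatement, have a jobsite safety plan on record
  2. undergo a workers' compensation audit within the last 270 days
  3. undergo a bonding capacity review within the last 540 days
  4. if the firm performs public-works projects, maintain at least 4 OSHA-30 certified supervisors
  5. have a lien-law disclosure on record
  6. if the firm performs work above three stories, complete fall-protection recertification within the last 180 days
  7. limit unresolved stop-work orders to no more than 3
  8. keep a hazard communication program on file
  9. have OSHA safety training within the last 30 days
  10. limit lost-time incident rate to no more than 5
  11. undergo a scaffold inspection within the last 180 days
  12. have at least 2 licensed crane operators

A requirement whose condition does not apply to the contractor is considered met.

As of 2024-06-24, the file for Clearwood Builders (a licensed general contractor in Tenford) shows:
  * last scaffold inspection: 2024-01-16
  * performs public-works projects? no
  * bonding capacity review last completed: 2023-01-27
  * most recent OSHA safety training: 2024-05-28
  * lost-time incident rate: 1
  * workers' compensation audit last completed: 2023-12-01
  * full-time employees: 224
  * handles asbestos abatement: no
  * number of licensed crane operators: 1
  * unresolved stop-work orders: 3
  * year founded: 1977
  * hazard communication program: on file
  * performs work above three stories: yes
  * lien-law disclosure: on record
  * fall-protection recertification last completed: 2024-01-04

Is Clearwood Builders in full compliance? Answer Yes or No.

1. condition 'handles asbestos abatement' does not hold → requirement n/a → met
2. workers' compensation audit 206 days ago vs limit 270 → met
3. bonding capacity review 514 days ago vs limit 540 → met
4. condition 'performs public-works projects' does not hold → requirement n/a → met
5. lien-law disclosure present → met
6. condition 'performs work above three stories' holds; fall-protection recertification 172 days ago vs limit 180 → met
7. unresolved stop-work orders 3 ≤ 3 → met
8. hazard communication program present → met
9. OSHA safety training 27 days ago vs limit 30 → met
10. lost-time incident rate 1 ≤ 5 → met
11. scaffold inspection 160 days ago vs limit 180 → met
12. licensed crane operators 1 < 2 → not met
Not met: 12

No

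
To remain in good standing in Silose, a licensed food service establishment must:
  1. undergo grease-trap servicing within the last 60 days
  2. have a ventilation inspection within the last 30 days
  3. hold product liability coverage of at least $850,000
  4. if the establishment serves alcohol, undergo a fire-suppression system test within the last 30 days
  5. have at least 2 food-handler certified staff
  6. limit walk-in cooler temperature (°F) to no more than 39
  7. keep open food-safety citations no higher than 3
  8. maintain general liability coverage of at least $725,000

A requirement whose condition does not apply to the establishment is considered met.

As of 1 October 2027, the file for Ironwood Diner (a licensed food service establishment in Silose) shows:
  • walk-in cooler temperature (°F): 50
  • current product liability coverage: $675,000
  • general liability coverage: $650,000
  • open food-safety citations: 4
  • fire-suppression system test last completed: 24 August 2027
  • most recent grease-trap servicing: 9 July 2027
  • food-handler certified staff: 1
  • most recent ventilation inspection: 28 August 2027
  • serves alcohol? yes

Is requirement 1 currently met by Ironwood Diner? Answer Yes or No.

No

1. grease-trap servicing 84 days ago vs limit 60 → not met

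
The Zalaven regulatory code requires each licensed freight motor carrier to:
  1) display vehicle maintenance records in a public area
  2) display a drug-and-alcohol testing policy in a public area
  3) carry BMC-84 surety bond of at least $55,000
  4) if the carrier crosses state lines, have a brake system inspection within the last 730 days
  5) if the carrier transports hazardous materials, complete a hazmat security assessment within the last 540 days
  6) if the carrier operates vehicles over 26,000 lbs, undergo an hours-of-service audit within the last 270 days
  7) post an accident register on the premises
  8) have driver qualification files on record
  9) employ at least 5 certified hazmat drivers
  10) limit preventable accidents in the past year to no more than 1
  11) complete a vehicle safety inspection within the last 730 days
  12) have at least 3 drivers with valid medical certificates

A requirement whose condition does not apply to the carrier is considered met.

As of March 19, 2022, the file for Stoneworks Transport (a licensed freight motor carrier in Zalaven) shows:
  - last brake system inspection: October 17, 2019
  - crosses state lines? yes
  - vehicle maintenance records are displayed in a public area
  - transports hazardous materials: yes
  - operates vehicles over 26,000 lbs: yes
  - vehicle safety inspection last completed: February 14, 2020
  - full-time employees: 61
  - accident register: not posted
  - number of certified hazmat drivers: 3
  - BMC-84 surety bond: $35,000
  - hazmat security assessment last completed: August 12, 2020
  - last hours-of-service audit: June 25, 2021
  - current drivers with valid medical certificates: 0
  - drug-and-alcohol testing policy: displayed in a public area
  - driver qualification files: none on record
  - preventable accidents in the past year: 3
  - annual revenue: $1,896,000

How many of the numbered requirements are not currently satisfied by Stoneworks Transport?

9

1. vehicle maintenance records present → met
2. drug-and-alcohol testing policy present → met
3. BMC-84 surety bond $35,000 < $55,000 → not met
4. condition 'crosses state lines' holds; brake system inspection 884 days ago vs limit 730 → not met
5. condition 'transports hazardous materials' holds; hazmat security assessment 584 days ago vs limit 540 → not met
6. condition 'operates vehicles over 26,000 lbs' holds; hours-of-service audit 267 days ago vs limit 270 → met
7. accident register absent → not met
8. driver qualification files absent → not met
9. certified hazmat drivers 3 < 5 → not met
10. preventable accidents in the past year 3 > 1 → not met
11. vehicle safety inspection 764 days ago vs limit 730 → not met
12. drivers with valid medical certificates 0 < 3 → not met
Not met: 9 of 12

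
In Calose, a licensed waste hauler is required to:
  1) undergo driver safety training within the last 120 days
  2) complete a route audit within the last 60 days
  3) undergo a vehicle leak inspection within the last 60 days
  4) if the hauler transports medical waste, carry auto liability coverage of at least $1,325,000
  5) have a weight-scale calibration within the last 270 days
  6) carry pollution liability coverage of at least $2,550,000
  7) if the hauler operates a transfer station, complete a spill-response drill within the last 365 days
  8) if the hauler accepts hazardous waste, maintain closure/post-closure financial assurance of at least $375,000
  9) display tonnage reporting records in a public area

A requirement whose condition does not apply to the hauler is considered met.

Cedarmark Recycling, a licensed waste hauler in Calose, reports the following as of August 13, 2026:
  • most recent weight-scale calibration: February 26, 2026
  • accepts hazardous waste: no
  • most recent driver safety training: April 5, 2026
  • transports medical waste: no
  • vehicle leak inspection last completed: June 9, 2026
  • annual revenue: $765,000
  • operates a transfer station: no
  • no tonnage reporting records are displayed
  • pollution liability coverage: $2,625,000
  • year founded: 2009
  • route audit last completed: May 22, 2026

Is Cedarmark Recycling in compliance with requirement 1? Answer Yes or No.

No

1. driver safety training 130 days ago vs limit 120 → not met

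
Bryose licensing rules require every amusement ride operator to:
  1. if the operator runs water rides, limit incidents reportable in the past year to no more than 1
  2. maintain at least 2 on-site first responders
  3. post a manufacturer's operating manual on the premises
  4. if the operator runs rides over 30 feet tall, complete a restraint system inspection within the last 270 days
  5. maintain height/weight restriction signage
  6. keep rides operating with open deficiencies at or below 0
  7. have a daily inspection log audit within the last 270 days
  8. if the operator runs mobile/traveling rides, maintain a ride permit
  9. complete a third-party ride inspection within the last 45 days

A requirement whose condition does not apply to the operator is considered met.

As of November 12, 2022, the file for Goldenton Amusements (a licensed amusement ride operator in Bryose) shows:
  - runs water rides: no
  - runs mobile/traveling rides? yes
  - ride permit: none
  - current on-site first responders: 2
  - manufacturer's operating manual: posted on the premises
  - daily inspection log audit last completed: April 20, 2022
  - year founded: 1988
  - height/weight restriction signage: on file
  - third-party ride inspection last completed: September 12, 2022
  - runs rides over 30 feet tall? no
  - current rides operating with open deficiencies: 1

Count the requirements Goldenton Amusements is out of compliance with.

3

1. condition 'runs water rides' does not hold → requirement n/a → met
2. on-site first responders 2 ≥ 2 → met
3. manufacturer's operating manual present → met
4. condition 'runs rides over 30 feet tall' does not hold → requirement n/a → met
5. height/weight restriction signage present → met
6. rides operating with open deficiencies 1 > 0 → not met
7. daily inspection log audit 206 days ago vs limit 270 → met
8. condition 'runs mobile/traveling rides' holds; ride permit absent → not met
9. third-party ride inspection 61 days ago vs limit 45 → not met
Not met: 3 of 9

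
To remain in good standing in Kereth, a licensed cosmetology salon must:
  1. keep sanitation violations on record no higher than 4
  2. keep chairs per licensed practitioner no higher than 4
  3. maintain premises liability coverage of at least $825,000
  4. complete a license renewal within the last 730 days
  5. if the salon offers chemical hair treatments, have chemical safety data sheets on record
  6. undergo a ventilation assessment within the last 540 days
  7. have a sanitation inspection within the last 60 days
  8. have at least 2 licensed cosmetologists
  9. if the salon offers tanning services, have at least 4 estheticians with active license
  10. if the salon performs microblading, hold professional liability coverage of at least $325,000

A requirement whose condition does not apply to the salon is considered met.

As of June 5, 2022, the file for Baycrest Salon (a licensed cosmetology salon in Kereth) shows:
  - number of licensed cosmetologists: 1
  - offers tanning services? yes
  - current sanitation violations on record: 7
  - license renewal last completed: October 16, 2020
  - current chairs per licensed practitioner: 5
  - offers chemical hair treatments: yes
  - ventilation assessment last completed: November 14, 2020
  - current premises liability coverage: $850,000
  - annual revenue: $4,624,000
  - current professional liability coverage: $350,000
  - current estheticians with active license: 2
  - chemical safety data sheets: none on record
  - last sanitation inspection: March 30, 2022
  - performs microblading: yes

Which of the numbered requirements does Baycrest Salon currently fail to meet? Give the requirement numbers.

1. sanitation violations on record 7 > 4 → not met
2. chairs per licensed practitioner 5 > 4 → not met
3. premises liability coverage $850,000 ≥ $825,000 → met
4. license renewal 597 days ago vs limit 730 → met
5. condition 'offers chemical hair treatments' holds; chemical safety data sheets absent → not met
6. ventilation assessment 568 days ago vs limit 540 → not met
7. sanitation inspection 67 days ago vs limit 60 → not met
8. licensed cosmetologists 1 < 2 → not met
9. condition 'offers tanning services' holds; estheticians with active license 2 < 4 → not met
10. condition 'performs microblading' holds; professional liability coverage $350,000 ≥ $325,000 → met
Not met: 1, 2, 5, 6, 7, 8, 9

1, 2, 5, 6, 7, 8, 9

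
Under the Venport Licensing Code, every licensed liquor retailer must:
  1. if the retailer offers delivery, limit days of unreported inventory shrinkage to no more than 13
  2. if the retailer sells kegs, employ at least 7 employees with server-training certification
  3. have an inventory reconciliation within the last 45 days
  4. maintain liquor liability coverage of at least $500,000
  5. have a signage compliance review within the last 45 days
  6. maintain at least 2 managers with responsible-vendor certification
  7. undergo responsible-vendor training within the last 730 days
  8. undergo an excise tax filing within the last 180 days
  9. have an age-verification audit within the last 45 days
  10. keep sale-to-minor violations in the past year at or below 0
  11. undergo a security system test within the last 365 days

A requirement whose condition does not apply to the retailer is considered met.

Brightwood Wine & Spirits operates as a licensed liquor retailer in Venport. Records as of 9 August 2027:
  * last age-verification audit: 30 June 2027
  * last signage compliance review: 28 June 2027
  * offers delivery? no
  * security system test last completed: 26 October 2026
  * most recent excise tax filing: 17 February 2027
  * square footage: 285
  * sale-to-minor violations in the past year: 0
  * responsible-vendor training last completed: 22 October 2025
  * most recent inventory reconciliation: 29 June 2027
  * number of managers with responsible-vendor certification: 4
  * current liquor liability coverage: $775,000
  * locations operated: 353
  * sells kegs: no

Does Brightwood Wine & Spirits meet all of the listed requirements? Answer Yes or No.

Yes

1. condition 'offers delivery' does not hold → requirement n/a → met
2. condition 'sells kegs' does not hold → requirement n/a → met
3. inventory reconciliation 41 days ago vs limit 45 → met
4. liquor liability coverage $775,000 ≥ $500,000 → met
5. signage compliance review 42 days ago vs limit 45 → met
6. managers with responsible-vendor certification 4 ≥ 2 → met
7. responsible-vendor training 656 days ago vs limit 730 → met
8. excise tax filing 173 days ago vs limit 180 → met
9. age-verification audit 40 days ago vs limit 45 → met
10. sale-to-minor violations in the past year 0 ≤ 0 → met
11. security system test 287 days ago vs limit 365 → met
All met.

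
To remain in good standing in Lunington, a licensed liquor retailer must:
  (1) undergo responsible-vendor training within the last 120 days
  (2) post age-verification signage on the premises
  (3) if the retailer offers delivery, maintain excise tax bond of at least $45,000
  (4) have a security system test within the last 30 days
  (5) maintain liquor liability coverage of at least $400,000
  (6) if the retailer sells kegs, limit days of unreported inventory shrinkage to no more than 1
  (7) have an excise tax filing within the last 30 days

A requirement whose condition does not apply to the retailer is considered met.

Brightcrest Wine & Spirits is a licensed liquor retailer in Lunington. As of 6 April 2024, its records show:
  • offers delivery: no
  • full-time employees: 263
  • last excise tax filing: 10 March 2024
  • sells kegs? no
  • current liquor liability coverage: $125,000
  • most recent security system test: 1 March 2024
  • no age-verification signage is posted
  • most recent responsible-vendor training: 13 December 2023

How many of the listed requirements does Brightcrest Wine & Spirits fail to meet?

1. responsible-vendor training 115 days ago vs limit 120 → met
2. age-verification signage absent → not met
3. condition 'offers delivery' does not hold → requirement n/a → met
4. security system test 36 days ago vs limit 30 → not met
5. liquor liability coverage $125,000 < $400,000 → not met
6. condition 'sells kegs' does not hold → requirement n/a → met
7. excise tax filing 27 days ago vs limit 30 → met
Not met: 3 of 7

3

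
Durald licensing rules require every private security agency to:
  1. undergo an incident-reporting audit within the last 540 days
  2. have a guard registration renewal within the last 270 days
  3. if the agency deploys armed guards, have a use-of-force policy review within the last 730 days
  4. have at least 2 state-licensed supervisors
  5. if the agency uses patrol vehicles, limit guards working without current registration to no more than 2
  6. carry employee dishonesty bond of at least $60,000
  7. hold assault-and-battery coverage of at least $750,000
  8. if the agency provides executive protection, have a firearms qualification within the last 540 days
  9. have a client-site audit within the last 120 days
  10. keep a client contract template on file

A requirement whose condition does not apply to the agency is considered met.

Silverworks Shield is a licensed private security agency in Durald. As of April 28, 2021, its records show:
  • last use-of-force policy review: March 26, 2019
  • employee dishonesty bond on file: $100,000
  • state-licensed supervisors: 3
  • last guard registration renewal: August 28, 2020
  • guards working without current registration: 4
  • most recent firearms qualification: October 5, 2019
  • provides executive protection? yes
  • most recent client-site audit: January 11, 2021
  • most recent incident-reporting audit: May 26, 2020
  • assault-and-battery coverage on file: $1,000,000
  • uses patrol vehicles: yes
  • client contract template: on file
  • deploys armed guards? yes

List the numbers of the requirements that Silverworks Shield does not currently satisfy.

3, 5, 8

1. incident-reporting audit 337 days ago vs limit 540 → met
2. guard registration renewal 243 days ago vs limit 270 → met
3. condition 'deploys armed guards' holds; use-of-force policy review 764 days ago vs limit 730 → not met
4. state-licensed supervisors 3 ≥ 2 → met
5. condition 'uses patrol vehicles' holds; guards working without current registration 4 > 2 → not met
6. employee dishonesty bond $100,000 ≥ $60,000 → met
7. assault-and-battery coverage $1,000,000 ≥ $750,000 → met
8. condition 'provides executive protection' holds; firearms qualification 571 days ago vs limit 540 → not met
9. client-site audit 107 days ago vs limit 120 → met
10. client contract template present → met
Not met: 3, 5, 8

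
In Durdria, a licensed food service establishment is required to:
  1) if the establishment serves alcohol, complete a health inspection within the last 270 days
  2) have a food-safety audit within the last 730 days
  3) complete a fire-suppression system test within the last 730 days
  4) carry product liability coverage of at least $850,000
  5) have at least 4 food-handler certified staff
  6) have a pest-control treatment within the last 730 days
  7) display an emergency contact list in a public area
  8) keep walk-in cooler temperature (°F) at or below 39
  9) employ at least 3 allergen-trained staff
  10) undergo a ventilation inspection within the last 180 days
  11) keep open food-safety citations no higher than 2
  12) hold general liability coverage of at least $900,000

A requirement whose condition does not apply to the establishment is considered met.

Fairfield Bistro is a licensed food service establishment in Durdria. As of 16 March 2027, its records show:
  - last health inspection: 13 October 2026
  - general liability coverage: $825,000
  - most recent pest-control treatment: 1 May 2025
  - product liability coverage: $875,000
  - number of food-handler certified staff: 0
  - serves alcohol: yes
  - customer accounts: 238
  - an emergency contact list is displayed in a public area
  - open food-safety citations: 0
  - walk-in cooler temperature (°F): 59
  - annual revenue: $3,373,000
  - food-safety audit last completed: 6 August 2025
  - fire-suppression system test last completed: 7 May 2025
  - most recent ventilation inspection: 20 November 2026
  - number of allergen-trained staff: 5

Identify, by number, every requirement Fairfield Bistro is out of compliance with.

1. condition 'serves alcohol' holds; health inspection 154 days ago vs limit 270 → met
2. food-safety audit 587 days ago vs limit 730 → met
3. fire-suppression system test 678 days ago vs limit 730 → met
4. product liability coverage $875,000 ≥ $850,000 → met
5. food-handler certified staff 0 < 4 → not met
6. pest-control treatment 684 days ago vs limit 730 → met
7. emergency contact list present → met
8. walk-in cooler temperature (°F) 59 > 39 → not met
9. allergen-trained staff 5 ≥ 3 → met
10. ventilation inspection 116 days ago vs limit 180 → met
11. open food-safety citations 0 ≤ 2 → met
12. general liability coverage $825,000 < $900,000 → not met
Not met: 5, 8, 12

5, 8, 12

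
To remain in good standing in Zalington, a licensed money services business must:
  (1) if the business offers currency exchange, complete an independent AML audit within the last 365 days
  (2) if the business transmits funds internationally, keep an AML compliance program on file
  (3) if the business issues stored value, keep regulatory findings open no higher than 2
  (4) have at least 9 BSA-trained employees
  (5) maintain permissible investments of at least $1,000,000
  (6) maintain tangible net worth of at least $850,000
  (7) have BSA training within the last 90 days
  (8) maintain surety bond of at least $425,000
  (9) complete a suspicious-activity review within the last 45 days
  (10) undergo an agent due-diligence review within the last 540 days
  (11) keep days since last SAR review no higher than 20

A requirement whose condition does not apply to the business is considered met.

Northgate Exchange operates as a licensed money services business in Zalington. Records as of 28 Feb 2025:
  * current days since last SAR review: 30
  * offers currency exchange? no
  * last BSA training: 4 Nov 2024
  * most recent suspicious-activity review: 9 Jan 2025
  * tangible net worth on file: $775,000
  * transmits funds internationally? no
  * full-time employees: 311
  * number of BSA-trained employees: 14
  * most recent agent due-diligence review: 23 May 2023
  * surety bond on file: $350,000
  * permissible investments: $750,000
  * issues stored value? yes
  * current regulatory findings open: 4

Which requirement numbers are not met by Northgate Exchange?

1. condition 'offers currency exchange' does not hold → requirement n/a → met
2. condition 'transmits funds internationally' does not hold → requirement n/a → met
3. condition 'issues stored value' holds; regulatory findings open 4 > 2 → not met
4. BSA-trained employees 14 ≥ 9 → met
5. permissible investments $750,000 < $1,000,000 → not met
6. tangible net worth $775,000 < $850,000 → not met
7. BSA training 116 days ago vs limit 90 → not met
8. surety bond $350,000 < $425,000 → not met
9. suspicious-activity review 50 days ago vs limit 45 → not met
10. agent due-diligence review 647 days ago vs limit 540 → not met
11. days since last SAR review 30 > 20 → not met
Not met: 3, 5, 6, 7, 8, 9, 10, 11

3, 5, 6, 7, 8, 9, 10, 11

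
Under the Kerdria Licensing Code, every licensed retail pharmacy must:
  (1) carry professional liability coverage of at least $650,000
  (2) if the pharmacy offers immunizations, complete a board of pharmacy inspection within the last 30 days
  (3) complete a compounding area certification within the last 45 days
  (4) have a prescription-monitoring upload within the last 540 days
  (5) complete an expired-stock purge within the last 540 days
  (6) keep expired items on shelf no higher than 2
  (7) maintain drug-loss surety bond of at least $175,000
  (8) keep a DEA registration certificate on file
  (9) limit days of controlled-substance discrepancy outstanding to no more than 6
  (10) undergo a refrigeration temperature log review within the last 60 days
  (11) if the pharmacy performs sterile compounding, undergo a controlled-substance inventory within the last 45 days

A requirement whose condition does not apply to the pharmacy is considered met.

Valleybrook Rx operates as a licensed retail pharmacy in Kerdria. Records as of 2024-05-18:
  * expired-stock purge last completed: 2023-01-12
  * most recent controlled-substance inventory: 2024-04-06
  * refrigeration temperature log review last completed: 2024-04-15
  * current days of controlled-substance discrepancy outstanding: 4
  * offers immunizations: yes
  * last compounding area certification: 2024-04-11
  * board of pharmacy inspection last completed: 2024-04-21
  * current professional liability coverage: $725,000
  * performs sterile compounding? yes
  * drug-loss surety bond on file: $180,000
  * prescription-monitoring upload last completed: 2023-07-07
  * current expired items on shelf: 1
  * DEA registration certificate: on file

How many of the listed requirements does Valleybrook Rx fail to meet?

0

1. professional liability coverage $725,000 ≥ $650,000 → met
2. condition 'offers immunizations' holds; board of pharmacy inspection 27 days ago vs limit 30 → met
3. compounding area certification 37 days ago vs limit 45 → met
4. prescription-monitoring upload 316 days ago vs limit 540 → met
5. expired-stock purge 492 days ago vs limit 540 → met
6. expired items on shelf 1 ≤ 2 → met
7. drug-loss surety bond $180,000 ≥ $175,000 → met
8. DEA registration certificate present → met
9. days of controlled-substance discrepancy outstanding 4 ≤ 6 → met
10. refrigeration temperature log review 33 days ago vs limit 60 → met
11. condition 'performs sterile compounding' holds; controlled-substance inventory 42 days ago vs limit 45 → met
Not met: 0 of 11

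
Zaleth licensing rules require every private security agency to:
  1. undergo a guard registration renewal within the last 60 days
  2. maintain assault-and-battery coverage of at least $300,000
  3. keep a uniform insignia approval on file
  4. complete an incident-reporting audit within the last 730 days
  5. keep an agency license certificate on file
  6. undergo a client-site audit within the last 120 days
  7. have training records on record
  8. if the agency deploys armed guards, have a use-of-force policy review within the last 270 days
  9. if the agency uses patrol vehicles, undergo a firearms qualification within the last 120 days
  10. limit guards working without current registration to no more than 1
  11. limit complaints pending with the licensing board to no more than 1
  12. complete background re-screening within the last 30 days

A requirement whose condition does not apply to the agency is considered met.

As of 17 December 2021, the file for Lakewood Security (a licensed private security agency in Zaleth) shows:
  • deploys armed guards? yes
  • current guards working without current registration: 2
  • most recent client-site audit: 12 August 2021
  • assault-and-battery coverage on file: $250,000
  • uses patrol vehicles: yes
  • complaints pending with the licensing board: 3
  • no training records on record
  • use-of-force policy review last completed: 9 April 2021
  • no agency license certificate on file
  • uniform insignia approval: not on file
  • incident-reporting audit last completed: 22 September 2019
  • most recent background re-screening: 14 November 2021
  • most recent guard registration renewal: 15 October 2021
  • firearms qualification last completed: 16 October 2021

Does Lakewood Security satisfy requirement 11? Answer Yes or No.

11. complaints pending with the licensing board 3 > 1 → not met

No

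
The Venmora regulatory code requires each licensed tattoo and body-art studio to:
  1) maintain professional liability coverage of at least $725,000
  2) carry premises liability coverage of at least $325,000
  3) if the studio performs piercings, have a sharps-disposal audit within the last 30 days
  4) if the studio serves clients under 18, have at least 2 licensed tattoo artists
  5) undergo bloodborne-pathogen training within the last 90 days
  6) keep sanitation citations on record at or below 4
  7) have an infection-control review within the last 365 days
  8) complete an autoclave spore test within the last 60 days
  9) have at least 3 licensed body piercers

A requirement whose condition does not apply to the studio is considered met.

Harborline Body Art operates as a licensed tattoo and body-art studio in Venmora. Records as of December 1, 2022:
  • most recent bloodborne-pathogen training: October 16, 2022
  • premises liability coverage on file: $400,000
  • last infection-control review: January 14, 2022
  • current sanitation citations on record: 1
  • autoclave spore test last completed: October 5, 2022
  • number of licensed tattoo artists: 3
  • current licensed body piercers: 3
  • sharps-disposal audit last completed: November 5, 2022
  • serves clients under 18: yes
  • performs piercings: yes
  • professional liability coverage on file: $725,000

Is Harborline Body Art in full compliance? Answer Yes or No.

Yes

1. professional liability coverage $725,000 ≥ $725,000 → met
2. premises liability coverage $400,000 ≥ $325,000 → met
3. condition 'performs piercings' holds; sharps-disposal audit 26 days ago vs limit 30 → met
4. condition 'serves clients under 18' holds; licensed tattoo artists 3 ≥ 2 → met
5. bloodborne-pathogen training 46 days ago vs limit 90 → met
6. sanitation citations on record 1 ≤ 4 → met
7. infection-control review 321 days ago vs limit 365 → met
8. autoclave spore test 57 days ago vs limit 60 → met
9. licensed body piercers 3 ≥ 3 → met
All met.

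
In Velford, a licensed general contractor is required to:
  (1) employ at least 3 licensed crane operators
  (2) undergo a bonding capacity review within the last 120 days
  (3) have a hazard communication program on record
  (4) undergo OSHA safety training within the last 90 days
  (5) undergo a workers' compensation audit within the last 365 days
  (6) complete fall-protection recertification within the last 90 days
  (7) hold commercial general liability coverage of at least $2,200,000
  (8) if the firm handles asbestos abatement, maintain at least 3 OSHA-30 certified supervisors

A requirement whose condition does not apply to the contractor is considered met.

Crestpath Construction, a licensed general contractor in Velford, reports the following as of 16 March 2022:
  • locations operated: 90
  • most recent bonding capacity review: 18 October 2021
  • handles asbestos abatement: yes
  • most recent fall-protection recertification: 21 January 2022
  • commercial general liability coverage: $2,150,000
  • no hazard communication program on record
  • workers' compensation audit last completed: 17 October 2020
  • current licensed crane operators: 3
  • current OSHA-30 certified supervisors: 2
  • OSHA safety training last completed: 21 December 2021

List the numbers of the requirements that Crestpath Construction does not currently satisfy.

1. licensed crane operators 3 ≥ 3 → met
2. bonding capacity review 149 days ago vs limit 120 → not met
3. hazard communication program absent → not met
4. OSHA safety training 85 days ago vs limit 90 → met
5. workers' compensation audit 515 days ago vs limit 365 → not met
6. fall-protection recertification 54 days ago vs limit 90 → met
7. commercial general liability coverage $2,150,000 < $2,200,000 → not met
8. condition 'handles asbestos abatement' holds; OSHA-30 certified supervisors 2 < 3 → not met
Not met: 2, 3, 5, 7, 8

2, 3, 5, 7, 8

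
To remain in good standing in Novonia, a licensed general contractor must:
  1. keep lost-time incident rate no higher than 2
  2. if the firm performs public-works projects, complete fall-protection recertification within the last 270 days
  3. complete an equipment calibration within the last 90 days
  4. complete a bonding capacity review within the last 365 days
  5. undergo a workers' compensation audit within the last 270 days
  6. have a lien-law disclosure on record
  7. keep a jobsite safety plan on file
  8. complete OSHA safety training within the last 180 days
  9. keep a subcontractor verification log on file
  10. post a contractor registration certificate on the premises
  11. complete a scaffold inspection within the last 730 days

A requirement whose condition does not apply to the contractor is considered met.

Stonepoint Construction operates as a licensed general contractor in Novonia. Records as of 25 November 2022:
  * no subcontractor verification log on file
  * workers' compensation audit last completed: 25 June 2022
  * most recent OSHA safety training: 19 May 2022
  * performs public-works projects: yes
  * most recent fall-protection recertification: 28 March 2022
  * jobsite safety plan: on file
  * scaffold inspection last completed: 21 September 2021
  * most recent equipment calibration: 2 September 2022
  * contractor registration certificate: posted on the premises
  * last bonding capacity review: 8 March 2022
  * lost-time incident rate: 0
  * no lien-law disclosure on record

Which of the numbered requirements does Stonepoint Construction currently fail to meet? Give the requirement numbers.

1. lost-time incident rate 0 ≤ 2 → met
2. condition 'performs public-works projects' holds; fall-protection recertification 242 days ago vs limit 270 → met
3. equipment calibration 84 days ago vs limit 90 → met
4. bonding capacity review 262 days ago vs limit 365 → met
5. workers' compensation audit 153 days ago vs limit 270 → met
6. lien-law disclosure absent → not met
7. jobsite safety plan present → met
8. OSHA safety training 190 days ago vs limit 180 → not met
9. subcontractor verification log absent → not met
10. contractor registration certificate present → met
11. scaffold inspection 430 days ago vs limit 730 → met
Not met: 6, 8, 9

6, 8, 9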